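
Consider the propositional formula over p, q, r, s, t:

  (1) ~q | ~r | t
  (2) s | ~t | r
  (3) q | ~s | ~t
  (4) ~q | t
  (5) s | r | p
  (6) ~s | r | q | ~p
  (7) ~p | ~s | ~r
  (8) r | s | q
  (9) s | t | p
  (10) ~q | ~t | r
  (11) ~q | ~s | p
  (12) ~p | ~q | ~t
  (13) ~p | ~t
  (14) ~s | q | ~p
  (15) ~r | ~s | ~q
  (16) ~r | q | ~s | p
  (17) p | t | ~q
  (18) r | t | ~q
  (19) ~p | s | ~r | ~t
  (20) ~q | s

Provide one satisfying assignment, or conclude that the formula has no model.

p ↦ 0, q ↦ 0, r ↦ 0, s ↦ 1, t ↦ 0

Case q = 0:
Case s = 1:
From the singleton clause (~t), t = 0.
From the singleton clause (~p), p = 0.
From the singleton clause (~r), r = 0.
Every clause now holds.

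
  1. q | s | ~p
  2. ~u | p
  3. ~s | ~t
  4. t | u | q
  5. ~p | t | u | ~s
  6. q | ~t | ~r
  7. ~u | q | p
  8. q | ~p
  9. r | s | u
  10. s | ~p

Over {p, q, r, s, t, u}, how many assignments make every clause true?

There are 2^6 = 64 truth assignments over (p, q, r, s, t, u).
Split on t. With t = 1, the clauses containing t are satisfied and ~t drops from the rest; 1 of the 2^5 = 32 assignments to the other variables satisfy what remains.
With t = 0, by the same count on the reduced clause set, 5 assignments work.
(One model: p=F, q=T, r=F, s=T, t=F, u=F.)
Total: 1 + 5 = 6.

6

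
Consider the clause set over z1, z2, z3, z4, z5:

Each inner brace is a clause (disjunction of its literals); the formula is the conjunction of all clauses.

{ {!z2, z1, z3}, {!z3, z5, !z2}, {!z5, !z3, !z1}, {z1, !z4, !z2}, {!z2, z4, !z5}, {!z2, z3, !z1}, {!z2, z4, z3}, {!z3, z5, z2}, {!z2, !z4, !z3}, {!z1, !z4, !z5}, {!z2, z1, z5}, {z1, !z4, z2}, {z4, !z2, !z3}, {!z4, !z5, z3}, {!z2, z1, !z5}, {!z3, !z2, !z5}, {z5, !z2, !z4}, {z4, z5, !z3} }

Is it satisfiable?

Suppose z2 = false.
Suppose z3 = false.
Suppose z1 = false.
(!z4) alone gives z4 = false.
Every clause is now satisfied; z5 is unconstrained.
A satisfying assignment: z1: false, z2: false, z3: false, z4: false, z5: true.

Yes, satisfiable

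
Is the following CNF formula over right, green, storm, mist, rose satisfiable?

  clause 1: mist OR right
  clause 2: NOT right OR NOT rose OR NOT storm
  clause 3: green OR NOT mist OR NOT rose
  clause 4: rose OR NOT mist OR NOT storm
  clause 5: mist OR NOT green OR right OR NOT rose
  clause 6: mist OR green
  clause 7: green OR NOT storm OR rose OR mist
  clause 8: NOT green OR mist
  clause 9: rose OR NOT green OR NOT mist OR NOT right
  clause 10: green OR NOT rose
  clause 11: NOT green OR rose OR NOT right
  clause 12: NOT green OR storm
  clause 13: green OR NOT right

Branch on mist: set mist = true.
Branch on green: set green = true.
Unit clause (storm) forces storm = true.
Unit clause (rose) forces rose = true.
Unit clause (NOT right) forces right = false.
This assignment satisfies each clause.
A satisfying assignment: right=false, green=true, storm=true, mist=true, rose=true.

Yes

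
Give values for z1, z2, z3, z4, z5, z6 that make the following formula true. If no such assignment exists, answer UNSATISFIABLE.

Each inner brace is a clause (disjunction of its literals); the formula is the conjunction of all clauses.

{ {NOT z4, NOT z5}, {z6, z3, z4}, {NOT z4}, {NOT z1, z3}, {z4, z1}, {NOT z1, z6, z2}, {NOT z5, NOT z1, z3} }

From the singleton clause (NOT z4), z4 = false.
From the singleton clause (z1), z1 = true.
From the singleton clause (z3), z3 = true.
Case z6 = true:
No clause remains; z2, z5 are free.

z1=true,  z2=false,  z3=true,  z4=false,  z5=false,  z6=true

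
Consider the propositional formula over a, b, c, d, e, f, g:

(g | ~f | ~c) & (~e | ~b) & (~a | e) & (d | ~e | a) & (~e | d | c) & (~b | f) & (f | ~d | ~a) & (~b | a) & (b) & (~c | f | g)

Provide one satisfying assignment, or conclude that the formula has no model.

The clause (b) is unit, so b = 1.
The clause (~e) is unit, so e = 0.
The clause (~a) is unit, so a = 0.
But (a) is also a unit clause — contradiction.

UNSATISFIABLE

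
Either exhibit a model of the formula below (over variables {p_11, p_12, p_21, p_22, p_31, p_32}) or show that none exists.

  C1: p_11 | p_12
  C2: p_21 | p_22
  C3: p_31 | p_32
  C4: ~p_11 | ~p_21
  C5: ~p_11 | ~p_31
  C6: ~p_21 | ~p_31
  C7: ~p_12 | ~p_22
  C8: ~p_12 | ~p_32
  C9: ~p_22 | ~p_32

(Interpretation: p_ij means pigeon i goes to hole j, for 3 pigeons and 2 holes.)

Suppose p_11 = 1.
From the singleton clause (~p_21), p_21 = 0.
From the singleton clause (p_22), p_22 = 1.
From the singleton clause (~p_31), p_31 = 0.
From the singleton clause (p_32), p_32 = 1.
Now (~p_32) is unsatisfied and unit — conflict.
Undo p_11 and try p_11 = 0.
From the singleton clause (p_12), p_12 = 1.
From the singleton clause (~p_22), p_22 = 0.
From the singleton clause (p_21), p_21 = 1.
From the singleton clause (~p_31), p_31 = 0.
From the singleton clause (p_32), p_32 = 1.
Now (~p_32) is unsatisfied and unit — conflict.
Either choice for p_11 ends in contradiction.

UNSATISFIABLE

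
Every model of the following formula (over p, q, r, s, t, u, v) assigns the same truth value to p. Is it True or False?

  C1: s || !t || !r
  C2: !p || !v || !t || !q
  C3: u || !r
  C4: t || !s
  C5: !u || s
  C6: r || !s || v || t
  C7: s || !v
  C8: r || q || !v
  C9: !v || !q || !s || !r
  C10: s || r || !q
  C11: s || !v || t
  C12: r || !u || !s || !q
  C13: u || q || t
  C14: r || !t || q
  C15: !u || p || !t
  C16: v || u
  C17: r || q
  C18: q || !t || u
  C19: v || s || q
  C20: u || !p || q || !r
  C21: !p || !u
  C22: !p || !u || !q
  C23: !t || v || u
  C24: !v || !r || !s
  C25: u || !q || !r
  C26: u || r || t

False

Suppose p = true.
The clause (!u) is unit, so u = false.
The clause (!r) is unit, so r = false.
The clause (v) is unit, so v = true.
The clause (s) is unit, so s = true.
The clause (t) is unit, so t = true.
The clause (!q) is unit, so q = false.
That conflicts with the unit clause (q).
So every satisfying assignment has p = False.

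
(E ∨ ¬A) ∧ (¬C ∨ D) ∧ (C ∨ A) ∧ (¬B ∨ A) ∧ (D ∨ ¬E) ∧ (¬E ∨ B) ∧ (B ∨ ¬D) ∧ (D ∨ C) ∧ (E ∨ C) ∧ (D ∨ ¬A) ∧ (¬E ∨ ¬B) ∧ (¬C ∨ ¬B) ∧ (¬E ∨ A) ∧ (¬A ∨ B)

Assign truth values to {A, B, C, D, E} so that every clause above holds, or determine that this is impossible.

UNSATISFIABLE

Suppose E = True.
(D) alone gives D = True.
(B) alone gives B = True.
That conflicts with the unit clause (¬B).
So E must be the other value — set E = False.
(¬A) alone gives A = False.
(C) alone gives C = True.
(D) alone gives D = True.
(¬B) alone gives B = False.
That conflicts with the unit clause (B).
Either choice for E ends in contradiction.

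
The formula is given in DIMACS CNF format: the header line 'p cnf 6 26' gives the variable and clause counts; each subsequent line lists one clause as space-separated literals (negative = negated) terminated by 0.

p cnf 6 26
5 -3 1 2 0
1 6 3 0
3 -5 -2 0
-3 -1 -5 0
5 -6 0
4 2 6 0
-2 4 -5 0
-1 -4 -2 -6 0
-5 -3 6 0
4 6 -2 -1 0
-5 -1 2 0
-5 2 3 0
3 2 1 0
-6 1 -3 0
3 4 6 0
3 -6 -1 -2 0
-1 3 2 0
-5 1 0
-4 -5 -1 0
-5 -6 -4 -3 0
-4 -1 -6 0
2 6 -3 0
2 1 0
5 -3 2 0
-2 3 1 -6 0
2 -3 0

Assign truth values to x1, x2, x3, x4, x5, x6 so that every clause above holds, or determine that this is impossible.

Branch on x5: set x5 = False.
From the singleton clause (¬x6), x6 = False.
Branch on x1: set x1 = True.
Branch on x4: set x4 = True.
Branch on x3: set x3 = True.
From the singleton clause (x2), x2 = True.
Every clause now holds.

x1: True; x2: True; x3: True; x4: True; x5: False; x6: False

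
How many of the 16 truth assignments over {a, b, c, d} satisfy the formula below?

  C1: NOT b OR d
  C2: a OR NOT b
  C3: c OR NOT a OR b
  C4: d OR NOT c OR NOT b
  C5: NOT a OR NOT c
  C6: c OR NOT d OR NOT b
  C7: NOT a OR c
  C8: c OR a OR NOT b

There are 2^4 = 16 truth assignments over (a, b, c, d).
Check each against the 8 clauses (columns in the order a, b, c, d):
  F F F F  ✓ satisfies all
  F F F T  ✓ satisfies all
  F F T F  ✓ satisfies all
  F F T T  ✓ satisfies all
  F T F F  ✗ fails (NOT b OR d)
  F T F T  ✗ fails (a OR NOT b)
  F T T F  ✗ fails (NOT b OR d)
  F T T T  ✗ fails (a OR NOT b)
  T F F F  ✗ fails (c OR NOT a OR b)
  T F F T  ✗ fails (c OR NOT a OR b)
  T F T F  ✗ fails (NOT a OR NOT c)
  T F T T  ✗ fails (NOT a OR NOT c)
  T T F F  ✗ fails (NOT b OR d)
  T T F T  ✗ fails (c OR NOT d OR NOT b)
  T T T F  ✗ fails (NOT b OR d)
  T T T T  ✗ fails (NOT a OR NOT c)
4 of the 16 rows are models.

4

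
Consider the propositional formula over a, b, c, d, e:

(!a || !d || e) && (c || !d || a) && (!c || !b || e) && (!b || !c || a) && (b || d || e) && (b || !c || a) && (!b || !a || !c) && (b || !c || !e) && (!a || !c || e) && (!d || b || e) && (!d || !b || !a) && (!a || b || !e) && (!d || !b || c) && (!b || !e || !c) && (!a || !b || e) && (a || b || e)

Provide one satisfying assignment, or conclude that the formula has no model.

a: false; b: true; c: false; d: false; e: true

Try a = false.
Try c = false.
(!d) alone gives d = false.
Try b = true.
Every clause is now satisfied; e is unconstrained.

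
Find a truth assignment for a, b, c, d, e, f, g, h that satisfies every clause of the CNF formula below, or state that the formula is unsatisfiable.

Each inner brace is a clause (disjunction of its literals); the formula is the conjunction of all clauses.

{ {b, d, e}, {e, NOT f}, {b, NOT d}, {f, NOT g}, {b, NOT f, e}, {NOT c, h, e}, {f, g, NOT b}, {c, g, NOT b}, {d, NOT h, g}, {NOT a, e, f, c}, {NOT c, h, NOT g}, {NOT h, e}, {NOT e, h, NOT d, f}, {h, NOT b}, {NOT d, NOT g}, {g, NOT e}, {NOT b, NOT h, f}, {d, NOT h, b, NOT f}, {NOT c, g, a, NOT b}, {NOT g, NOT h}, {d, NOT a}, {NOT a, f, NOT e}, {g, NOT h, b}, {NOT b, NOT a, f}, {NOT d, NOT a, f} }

a=false; b=false; c=false; d=false; e=true; f=true; g=true; h=false

Branch on e: set e = true.
The clause (g) is unit, so g = true.
The clause (f) is unit, so f = true.
The clause (NOT d) is unit, so d = false.
The clause (NOT h) is unit, so h = false.
The clause (NOT c) is unit, so c = false.
The clause (NOT b) is unit, so b = false.
The clause (NOT a) is unit, so a = false.
This assignment satisfies each clause.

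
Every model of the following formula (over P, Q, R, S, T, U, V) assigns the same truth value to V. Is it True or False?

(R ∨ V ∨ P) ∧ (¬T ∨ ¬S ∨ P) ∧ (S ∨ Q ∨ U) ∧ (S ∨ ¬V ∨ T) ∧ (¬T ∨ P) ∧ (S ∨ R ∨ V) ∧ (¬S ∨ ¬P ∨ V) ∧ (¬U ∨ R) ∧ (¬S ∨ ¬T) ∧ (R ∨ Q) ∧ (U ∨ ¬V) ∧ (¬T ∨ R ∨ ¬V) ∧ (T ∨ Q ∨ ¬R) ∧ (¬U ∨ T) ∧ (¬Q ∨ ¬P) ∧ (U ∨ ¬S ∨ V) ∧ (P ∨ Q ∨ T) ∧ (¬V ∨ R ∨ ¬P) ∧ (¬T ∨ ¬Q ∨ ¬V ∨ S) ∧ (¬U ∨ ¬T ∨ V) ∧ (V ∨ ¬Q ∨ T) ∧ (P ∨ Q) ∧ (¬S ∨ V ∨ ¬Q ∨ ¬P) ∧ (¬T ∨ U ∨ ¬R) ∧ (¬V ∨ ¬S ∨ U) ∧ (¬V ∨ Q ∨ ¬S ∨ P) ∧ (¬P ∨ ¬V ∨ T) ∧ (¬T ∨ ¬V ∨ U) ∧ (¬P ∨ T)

Suppose V = False.
Try R = True.
Try T = False.
The clause (Q) is unit, so Q = True.
But (¬Q) is also a unit clause — contradiction.
Undo T and try T = True.
The clause (P) is unit, so P = True.
The clause (¬S) is unit, so S = False.
The clause (¬Q) is unit, so Q = False.
The clause (U) is unit, so U = True.
But (¬U) is also a unit clause — contradiction.
Both values of T lead to a conflict.
Undo R and try R = False.
The clause (P) is unit, so P = True.
The clause (S) is unit, so S = True.
But (¬S) is also a unit clause — contradiction.
Both values of R lead to a conflict.
So every satisfying assignment has V = True.

True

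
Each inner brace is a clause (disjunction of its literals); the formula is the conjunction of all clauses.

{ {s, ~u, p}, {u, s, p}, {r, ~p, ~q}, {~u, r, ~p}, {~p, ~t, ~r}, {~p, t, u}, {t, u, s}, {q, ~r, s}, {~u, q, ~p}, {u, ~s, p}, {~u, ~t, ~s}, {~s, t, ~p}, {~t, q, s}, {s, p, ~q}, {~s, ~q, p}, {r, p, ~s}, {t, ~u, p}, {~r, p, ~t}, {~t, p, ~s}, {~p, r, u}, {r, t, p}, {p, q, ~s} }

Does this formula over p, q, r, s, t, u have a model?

Yes

Case s = 0:
Case u = 1:
From the singleton clause (p), p = 1.
From the singleton clause (r), r = 1.
From the singleton clause (~t), t = 0.
From the singleton clause (q), q = 1.
Every clause now holds.
A satisfying assignment: p=1, q=1, r=1, s=0, t=0, u=1.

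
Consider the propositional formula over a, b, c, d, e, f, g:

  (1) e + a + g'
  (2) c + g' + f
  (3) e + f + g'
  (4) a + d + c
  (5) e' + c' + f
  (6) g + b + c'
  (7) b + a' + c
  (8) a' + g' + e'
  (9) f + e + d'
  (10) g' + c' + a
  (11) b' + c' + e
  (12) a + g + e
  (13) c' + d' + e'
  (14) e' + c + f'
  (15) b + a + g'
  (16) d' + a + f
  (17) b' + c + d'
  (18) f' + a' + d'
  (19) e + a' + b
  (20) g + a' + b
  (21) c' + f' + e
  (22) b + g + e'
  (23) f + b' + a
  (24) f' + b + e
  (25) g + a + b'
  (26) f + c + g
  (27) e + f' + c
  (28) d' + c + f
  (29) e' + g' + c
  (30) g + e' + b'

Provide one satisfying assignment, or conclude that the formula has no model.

UNSATISFIABLE

Suppose e = 1.
Suppose c = 0.
(f') alone gives f = 0.
(g') alone gives g = 0.
That conflicts with the unit clause (g).
Backtrack on c: now try c = 1.
(f) alone gives f = 1.
(d') alone gives d = 0.
Suppose g = 1.
(a') alone gives a = 0.
That conflicts with the unit clause (a).
Backtrack on g: now try g = 0.
(b) alone gives b = 1.
That conflicts with the unit clause (b').
Either choice for g ends in contradiction.
Either choice for c ends in contradiction.
Backtrack on e: now try e = 0.
Suppose a = 1.
(b) alone gives b = 1.
(c') alone gives c = 0.
(d') alone gives d = 0.
(f') alone gives f = 0.
(g') alone gives g = 0.
That conflicts with the unit clause (g).
Backtrack on a: now try a = 0.
(g') alone gives g = 0.
That conflicts with the unit clause (g).
Either choice for a ends in contradiction.
Either choice for e ends in contradiction.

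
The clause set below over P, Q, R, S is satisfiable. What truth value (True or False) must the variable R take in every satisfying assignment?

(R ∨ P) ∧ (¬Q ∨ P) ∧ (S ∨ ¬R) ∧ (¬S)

Suppose R = True.
The clause (S) is unit, so S = True.
Now (¬S) is unsatisfied and unit — conflict.
So every satisfying assignment has R = False.

False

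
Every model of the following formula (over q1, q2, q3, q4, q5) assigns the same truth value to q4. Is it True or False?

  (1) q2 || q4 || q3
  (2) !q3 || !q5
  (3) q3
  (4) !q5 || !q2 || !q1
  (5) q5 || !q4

Suppose q4 = true.
Unit clause (q3) forces q3 = true.
Unit clause (!q5) forces q5 = false.
But (q5) is also a unit clause — contradiction.
So every satisfying assignment has q4 = False.

False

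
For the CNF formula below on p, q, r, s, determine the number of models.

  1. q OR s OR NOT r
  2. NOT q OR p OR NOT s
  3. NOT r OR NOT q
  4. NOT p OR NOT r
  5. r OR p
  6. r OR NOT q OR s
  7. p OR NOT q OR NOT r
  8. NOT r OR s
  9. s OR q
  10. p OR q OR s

3

There are 2^4 = 16 truth assignments over (p, q, r, s).
Split on s. With s = true, the clauses containing s are satisfied and NOT s drops from the rest; 3 of the 2^3 = 8 assignments to the other variables satisfy what remains.
With s = false, by the same count on the reduced clause set, 0 assignments work.
(One model: p=F, q=F, r=T, s=T.)
Total: 3 + 0 = 3.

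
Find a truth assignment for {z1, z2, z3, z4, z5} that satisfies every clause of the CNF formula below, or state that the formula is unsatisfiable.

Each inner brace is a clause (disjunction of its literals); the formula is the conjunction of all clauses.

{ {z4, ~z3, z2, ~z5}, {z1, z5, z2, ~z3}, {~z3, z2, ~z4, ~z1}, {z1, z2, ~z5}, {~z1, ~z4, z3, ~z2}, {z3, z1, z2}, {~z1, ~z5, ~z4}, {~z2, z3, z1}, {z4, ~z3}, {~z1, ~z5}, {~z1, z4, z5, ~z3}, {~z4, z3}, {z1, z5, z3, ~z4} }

z1: 0,  z2: 1,  z3: 1,  z4: 1,  z5: 0

Case z4 = 1:
From the singleton clause (z3), z3 = 1.
Case z2 = 1:
Case z1 = 0:
All clauses hold; z5 can take either value.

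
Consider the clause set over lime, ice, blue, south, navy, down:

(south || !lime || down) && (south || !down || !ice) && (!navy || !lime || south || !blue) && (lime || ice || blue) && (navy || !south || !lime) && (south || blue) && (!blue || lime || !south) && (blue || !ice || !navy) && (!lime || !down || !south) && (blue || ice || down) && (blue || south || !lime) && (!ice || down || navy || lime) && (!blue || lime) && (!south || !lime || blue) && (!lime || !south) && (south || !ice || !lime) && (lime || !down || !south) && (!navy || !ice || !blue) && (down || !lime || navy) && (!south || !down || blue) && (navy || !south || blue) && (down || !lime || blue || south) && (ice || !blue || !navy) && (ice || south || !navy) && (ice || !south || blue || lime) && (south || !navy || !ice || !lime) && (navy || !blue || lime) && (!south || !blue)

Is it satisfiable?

Satisfiable

Case south = false:
Unit clause (blue) forces blue = true.
Unit clause (lime) forces lime = true.
Unit clause (down) forces down = true.
Unit clause (!ice) forces ice = false.
Unit clause (!navy) forces navy = false.
All clauses are satisfied.
A satisfying assignment: lime=true,  ice=false,  blue=true,  south=false,  navy=false,  down=true.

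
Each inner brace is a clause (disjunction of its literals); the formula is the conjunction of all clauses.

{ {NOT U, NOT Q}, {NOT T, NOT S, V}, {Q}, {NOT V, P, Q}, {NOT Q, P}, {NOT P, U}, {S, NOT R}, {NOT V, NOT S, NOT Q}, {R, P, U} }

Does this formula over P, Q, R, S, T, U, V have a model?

No

Unit clause (Q) forces Q = true.
Unit clause (NOT U) forces U = false.
Unit clause (P) forces P = true.
That conflicts with the unit clause (NOT P).
No assignment satisfies every clause.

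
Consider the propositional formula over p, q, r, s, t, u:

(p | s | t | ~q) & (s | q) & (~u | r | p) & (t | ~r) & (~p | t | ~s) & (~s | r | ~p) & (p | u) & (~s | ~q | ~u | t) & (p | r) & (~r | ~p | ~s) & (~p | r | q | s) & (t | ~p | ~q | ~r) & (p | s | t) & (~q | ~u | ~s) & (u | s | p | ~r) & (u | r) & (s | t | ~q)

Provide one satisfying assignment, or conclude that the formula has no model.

p: 0; q: 1; r: 1; s: 0; t: 1; u: 1

Suppose s = 0.
(q) alone gives q = 1.
(t) alone gives t = 1.
Suppose p = 0.
(u) alone gives u = 1.
(r) alone gives r = 1.
This assignment satisfies each clause.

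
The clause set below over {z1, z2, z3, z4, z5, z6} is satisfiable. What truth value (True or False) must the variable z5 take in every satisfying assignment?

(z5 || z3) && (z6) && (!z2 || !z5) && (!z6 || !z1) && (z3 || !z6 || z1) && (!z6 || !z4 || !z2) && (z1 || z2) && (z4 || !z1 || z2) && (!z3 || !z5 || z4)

False

Suppose z5 = true.
Unit clause (z6) forces z6 = true.
Unit clause (!z2) forces z2 = false.
Unit clause (!z1) forces z1 = false.
But (z1) is also a unit clause — contradiction.
So every satisfying assignment has z5 = False.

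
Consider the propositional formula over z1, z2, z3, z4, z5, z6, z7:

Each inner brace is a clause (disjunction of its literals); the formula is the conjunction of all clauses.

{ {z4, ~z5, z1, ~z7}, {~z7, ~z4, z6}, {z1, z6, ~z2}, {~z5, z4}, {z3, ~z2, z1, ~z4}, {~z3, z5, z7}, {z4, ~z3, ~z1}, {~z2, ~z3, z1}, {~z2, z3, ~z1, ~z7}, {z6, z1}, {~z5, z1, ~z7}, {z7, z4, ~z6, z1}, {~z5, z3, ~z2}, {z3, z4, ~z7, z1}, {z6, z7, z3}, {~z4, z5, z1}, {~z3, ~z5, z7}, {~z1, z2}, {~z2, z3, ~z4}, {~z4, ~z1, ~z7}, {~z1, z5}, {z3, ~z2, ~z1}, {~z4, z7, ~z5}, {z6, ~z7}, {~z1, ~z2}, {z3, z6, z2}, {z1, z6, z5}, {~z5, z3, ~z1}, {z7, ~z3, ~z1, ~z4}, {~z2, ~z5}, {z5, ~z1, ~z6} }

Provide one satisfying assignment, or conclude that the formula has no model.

Branch on z5: set z5 = 0.
(~z1) alone gives z1 = 0.
(z6) alone gives z6 = 1.
(~z4) alone gives z4 = 0.
(z7) alone gives z7 = 1.
(z3) alone gives z3 = 1.
(~z2) alone gives z2 = 0.
All clauses are satisfied.

z1 ↦ 0,  z2 ↦ 0,  z3 ↦ 1,  z4 ↦ 0,  z5 ↦ 0,  z6 ↦ 1,  z7 ↦ 1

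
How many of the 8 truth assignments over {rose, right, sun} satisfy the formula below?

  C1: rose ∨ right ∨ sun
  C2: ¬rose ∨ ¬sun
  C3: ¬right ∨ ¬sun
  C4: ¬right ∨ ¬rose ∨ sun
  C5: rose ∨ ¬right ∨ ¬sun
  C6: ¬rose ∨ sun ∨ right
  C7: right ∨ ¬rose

2

There are 2^3 = 8 truth assignments over (rose, right, sun).
Split on right. With right = True, the clauses containing right are satisfied and ¬right drops from the rest; 1 of the 2^2 = 4 assignments to the other variables satisfy what remains.
With right = False, by the same count on the reduced clause set, 1 assignment works.
(One model: rose=F, right=F, sun=T.)
Total: 1 + 1 = 2.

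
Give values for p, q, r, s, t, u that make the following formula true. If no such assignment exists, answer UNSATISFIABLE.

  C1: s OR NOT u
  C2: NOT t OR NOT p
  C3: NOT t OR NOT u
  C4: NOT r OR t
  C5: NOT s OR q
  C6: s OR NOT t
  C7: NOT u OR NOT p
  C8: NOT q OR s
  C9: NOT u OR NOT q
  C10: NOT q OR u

p=true, q=false, r=false, s=false, t=false, u=false

Case s = false:
From the singleton clause (NOT u), u = false.
From the singleton clause (NOT t), t = false.
From the singleton clause (NOT r), r = false.
From the singleton clause (NOT q), q = false.
All clauses hold; p can take either value.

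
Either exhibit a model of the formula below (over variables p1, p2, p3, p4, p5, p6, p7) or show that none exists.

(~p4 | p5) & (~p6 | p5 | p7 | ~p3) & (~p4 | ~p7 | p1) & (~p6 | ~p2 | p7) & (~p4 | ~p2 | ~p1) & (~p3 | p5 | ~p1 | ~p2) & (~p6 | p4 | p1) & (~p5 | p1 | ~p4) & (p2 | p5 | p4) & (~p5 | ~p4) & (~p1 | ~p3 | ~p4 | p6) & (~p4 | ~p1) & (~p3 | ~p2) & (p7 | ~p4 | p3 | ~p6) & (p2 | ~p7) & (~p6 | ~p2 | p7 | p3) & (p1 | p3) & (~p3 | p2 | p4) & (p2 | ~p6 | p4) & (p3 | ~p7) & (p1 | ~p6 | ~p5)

Try p4 = 0.
Try p6 = 0.
Try p2 = 1.
(~p3) alone gives p3 = 0.
(p1) alone gives p1 = 1.
(~p7) alone gives p7 = 0.
All clauses hold; p5 can take either value.

p1 ↦ 1, p2 ↦ 1, p3 ↦ 0, p4 ↦ 0, p5 ↦ 1, p6 ↦ 0, p7 ↦ 0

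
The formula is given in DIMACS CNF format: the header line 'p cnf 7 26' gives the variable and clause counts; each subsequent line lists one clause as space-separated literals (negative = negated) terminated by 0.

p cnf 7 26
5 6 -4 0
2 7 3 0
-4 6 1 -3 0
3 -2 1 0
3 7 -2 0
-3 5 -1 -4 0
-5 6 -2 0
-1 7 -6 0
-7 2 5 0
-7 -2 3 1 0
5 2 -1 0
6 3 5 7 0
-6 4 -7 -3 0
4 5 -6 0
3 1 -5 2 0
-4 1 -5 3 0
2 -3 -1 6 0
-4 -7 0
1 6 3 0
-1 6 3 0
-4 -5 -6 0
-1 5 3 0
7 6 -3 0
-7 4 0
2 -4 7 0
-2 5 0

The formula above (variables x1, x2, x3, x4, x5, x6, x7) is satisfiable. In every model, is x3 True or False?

Suppose x3 = False.
Try x2 = True.
Unit clause (x1) forces x1 = True.
Unit clause (x7) forces x7 = True.
Unit clause (¬x4) forces x4 = False.
That conflicts with the unit clause (x4).
So x2 must be the other value — set x2 = False.
Unit clause (x7) forces x7 = True.
Unit clause (x5) forces x5 = True.
Unit clause (x1) forces x1 = True.
Unit clause (¬x4) forces x4 = False.
That conflicts with the unit clause (x4).
Both values of x2 lead to a conflict.
So every satisfying assignment has x3 = True.

True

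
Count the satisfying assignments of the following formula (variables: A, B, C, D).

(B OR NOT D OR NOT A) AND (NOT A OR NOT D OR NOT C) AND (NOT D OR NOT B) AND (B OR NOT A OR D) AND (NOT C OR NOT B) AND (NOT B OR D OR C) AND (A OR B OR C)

There are 2^4 = 16 truth assignments over (A, B, C, D).
Check each against the 7 clauses (columns in the order A, B, C, D):
  F F F F  ✗ fails (A OR B OR C)
  F F F T  ✗ fails (A OR B OR C)
  F F T F  ✓ satisfies all
  F F T T  ✓ satisfies all
  F T F F  ✗ fails (NOT B OR D OR C)
  F T F T  ✗ fails (NOT D OR NOT B)
  F T T F  ✗ fails (NOT C OR NOT B)
  F T T T  ✗ fails (NOT D OR NOT B)
  T F F F  ✗ fails (B OR NOT A OR D)
  T F F T  ✗ fails (B OR NOT D OR NOT A)
  T F T F  ✗ fails (B OR NOT A OR D)
  T F T T  ✗ fails (B OR NOT D OR NOT A)
  T T F F  ✗ fails (NOT B OR D OR C)
  T T F T  ✗ fails (NOT D OR NOT B)
  T T T F  ✗ fails (NOT C OR NOT B)
  T T T T  ✗ fails (NOT A OR NOT D OR NOT C)
2 of the 16 rows are models.

2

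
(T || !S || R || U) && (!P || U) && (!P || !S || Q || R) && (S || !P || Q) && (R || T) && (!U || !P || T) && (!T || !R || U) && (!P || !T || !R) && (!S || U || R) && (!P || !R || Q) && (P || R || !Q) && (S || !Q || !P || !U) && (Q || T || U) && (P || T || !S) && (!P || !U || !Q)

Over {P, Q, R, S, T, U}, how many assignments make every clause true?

There are 2^6 = 64 truth assignments over (P, Q, R, S, T, U).
Split on U. With U = true, the clauses containing U are satisfied and !U drops from the rest; 8 of the 2^5 = 32 assignments to the other variables satisfy what remains.
With U = false, by the same count on the reduced clause set, 2 assignments work.
Total: 8 + 2 = 10.

10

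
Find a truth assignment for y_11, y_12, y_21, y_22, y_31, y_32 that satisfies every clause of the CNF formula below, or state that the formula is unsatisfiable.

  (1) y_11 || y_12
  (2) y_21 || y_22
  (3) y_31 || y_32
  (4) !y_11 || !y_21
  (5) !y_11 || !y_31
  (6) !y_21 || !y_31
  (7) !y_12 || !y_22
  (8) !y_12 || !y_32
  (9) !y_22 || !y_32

Branch on y_11: set y_11 = true.
(!y_21) alone gives y_21 = false.
(y_22) alone gives y_22 = true.
(!y_31) alone gives y_31 = false.
(y_32) alone gives y_32 = true.
Now (!y_32) is unsatisfied and unit — conflict.
Undo y_11 and try y_11 = false.
(y_12) alone gives y_12 = true.
(!y_22) alone gives y_22 = false.
(y_21) alone gives y_21 = true.
(!y_31) alone gives y_31 = false.
(y_32) alone gives y_32 = true.
Now (!y_32) is unsatisfied and unit — conflict.
Either choice for y_11 ends in contradiction.

UNSATISFIABLE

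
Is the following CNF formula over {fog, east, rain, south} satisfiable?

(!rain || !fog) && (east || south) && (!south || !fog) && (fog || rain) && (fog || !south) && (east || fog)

Suppose rain = false.
From the singleton clause (fog), fog = true.
From the singleton clause (!south), south = false.
From the singleton clause (east), east = true.
This assignment satisfies each clause.
A satisfying assignment: fog: true, east: true, rain: false, south: false.

Yes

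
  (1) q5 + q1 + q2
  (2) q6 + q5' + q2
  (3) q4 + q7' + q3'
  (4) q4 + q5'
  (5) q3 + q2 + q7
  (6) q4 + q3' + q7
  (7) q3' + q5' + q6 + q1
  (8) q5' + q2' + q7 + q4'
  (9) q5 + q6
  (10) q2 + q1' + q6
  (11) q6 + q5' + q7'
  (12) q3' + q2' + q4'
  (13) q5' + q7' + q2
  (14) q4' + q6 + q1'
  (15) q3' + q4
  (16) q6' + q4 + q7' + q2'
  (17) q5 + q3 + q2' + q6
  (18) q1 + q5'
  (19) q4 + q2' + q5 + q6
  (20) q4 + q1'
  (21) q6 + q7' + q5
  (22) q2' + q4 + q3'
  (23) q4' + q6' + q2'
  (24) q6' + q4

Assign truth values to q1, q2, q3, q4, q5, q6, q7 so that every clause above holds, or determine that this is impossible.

Case q4 = 1:
Case q5 = 0:
The clause (q6) is unit, so q6 = 1.
The clause (q2') is unit, so q2 = 0.
The clause (q1) is unit, so q1 = 1.
Case q3 = 0:
The clause (q7) is unit, so q7 = 1.
This assignment satisfies each clause.

q1: 1,  q2: 0,  q3: 0,  q4: 1,  q5: 0,  q6: 1,  q7: 1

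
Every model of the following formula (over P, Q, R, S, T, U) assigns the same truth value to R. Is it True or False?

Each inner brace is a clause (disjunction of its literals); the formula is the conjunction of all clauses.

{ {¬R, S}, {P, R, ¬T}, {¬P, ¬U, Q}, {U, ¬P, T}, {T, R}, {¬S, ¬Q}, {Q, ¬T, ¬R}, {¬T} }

True

Suppose R = False.
Unit clause (T) forces T = True.
Now (¬T) is unsatisfied and unit — conflict.
So every satisfying assignment has R = True.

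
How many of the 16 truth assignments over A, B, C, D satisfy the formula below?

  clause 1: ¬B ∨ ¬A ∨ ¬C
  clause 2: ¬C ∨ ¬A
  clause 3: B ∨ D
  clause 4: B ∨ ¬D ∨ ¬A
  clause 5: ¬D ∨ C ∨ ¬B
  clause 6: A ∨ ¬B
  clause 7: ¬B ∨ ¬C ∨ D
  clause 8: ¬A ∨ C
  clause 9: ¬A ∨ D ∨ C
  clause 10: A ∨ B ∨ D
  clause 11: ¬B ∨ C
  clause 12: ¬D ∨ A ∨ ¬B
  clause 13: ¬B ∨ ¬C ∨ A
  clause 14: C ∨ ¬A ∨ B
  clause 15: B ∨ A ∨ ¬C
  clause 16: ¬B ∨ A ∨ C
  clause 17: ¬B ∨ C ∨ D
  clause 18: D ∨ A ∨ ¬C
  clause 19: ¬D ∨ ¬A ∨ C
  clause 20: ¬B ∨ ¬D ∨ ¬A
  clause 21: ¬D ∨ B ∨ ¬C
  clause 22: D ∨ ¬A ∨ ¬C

There are 2^4 = 16 truth assignments over (A, B, C, D).
Split on D. With D = True, the clauses containing D are satisfied and ¬D drops from the rest; 1 of the 2^3 = 8 assignments to the other variables satisfy what remains.
With D = False, by the same count on the reduced clause set, 0 assignments work.
Total: 1 + 0 = 1.

1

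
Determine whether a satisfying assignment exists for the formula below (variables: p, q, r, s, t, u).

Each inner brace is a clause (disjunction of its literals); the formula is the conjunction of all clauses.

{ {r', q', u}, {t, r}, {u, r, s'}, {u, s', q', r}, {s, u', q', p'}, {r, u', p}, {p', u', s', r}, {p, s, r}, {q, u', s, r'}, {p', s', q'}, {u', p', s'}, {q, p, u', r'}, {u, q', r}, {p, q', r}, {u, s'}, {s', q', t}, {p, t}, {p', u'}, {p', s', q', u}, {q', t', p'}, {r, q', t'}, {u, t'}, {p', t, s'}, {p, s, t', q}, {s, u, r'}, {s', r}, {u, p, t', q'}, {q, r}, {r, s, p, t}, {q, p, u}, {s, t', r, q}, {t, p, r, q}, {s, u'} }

Branch on t: set t = 1.
Unit clause (u) forces u = 1.
Unit clause (p') forces p = 0.
Unit clause (r) forces r = 1.
Unit clause (q) forces q = 1.
Unit clause (s) forces s = 1.
This assignment satisfies each clause.
A satisfying assignment: p ↦ 0, q ↦ 1, r ↦ 1, s ↦ 1, t ↦ 1, u ↦ 1.

Yes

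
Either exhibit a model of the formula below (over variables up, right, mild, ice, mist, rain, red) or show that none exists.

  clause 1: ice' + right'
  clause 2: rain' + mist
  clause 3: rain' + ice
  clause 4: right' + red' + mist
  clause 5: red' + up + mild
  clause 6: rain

up ↦ 0, right ↦ 0, mild ↦ 0, ice ↦ 1, mist ↦ 1, rain ↦ 1, red ↦ 0

The clause (rain) is unit, so rain = 1.
The clause (mist) is unit, so mist = 1.
The clause (ice) is unit, so ice = 1.
The clause (right') is unit, so right = 0.
Case red = 0:
Every clause is now satisfied; up, mild are unconstrained.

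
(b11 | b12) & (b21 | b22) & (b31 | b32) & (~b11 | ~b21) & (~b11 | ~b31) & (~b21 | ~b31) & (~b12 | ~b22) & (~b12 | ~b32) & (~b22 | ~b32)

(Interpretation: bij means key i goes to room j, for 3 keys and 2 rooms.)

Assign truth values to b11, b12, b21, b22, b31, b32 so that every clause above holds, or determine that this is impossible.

UNSATISFIABLE

Case b11 = 1:
The clause (~b21) is unit, so b21 = 0.
The clause (b22) is unit, so b22 = 1.
The clause (~b31) is unit, so b31 = 0.
The clause (b32) is unit, so b32 = 1.
But (~b32) is also a unit clause — contradiction.
Backtrack on b11: now try b11 = 0.
The clause (b12) is unit, so b12 = 1.
The clause (~b22) is unit, so b22 = 0.
The clause (b21) is unit, so b21 = 1.
The clause (~b31) is unit, so b31 = 0.
The clause (b32) is unit, so b32 = 1.
But (~b32) is also a unit clause — contradiction.
Both values of b11 lead to a conflict.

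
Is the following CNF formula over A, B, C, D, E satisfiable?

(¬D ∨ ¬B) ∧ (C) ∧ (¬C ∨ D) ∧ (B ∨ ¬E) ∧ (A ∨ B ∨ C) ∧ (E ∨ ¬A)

Satisfiable

(C) alone gives C = True.
(D) alone gives D = True.
(¬B) alone gives B = False.
(¬E) alone gives E = False.
(¬A) alone gives A = False.
Every clause now holds.
A satisfying assignment: A=False; B=False; C=True; D=True; E=False.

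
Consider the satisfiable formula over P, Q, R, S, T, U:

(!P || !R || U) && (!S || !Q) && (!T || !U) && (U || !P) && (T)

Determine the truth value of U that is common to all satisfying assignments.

False

Suppose U = true.
From the singleton clause (!T), T = false.
Now (T) is unsatisfied and unit — conflict.
So every satisfying assignment has U = False.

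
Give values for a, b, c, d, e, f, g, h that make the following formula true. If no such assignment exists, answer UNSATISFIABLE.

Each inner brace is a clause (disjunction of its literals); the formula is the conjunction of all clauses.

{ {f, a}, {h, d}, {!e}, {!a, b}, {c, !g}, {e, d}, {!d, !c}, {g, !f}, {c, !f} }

The clause (!e) is unit, so e = false.
The clause (d) is unit, so d = true.
The clause (!c) is unit, so c = false.
The clause (!g) is unit, so g = false.
The clause (!f) is unit, so f = false.
The clause (a) is unit, so a = true.
The clause (b) is unit, so b = true.
No clause remains; h is free.

a: true; b: true; c: false; d: true; e: false; f: false; g: false; h: false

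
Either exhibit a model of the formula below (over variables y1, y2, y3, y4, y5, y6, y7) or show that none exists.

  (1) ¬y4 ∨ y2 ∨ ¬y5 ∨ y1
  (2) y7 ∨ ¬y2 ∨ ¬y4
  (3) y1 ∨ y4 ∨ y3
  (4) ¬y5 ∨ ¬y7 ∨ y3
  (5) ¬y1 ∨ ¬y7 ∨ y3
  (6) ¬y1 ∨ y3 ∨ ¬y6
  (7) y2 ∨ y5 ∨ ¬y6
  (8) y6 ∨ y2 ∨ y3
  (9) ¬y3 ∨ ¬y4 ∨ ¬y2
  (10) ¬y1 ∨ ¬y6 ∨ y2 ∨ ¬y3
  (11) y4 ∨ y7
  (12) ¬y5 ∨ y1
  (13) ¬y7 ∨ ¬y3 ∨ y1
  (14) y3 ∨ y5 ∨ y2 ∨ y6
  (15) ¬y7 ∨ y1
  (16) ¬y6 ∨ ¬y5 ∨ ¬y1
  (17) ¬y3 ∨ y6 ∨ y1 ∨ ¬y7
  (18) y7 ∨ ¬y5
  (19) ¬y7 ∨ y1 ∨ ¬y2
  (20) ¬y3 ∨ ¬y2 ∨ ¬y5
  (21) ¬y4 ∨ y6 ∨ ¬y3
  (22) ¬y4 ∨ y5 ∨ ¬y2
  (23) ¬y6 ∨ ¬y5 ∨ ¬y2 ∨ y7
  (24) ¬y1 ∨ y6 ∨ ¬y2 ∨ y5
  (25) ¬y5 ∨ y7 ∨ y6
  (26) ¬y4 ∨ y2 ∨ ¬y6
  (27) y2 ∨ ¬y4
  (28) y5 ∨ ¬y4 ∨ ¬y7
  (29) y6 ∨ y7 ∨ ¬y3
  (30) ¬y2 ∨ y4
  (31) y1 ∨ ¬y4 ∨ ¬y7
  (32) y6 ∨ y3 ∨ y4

y1: True; y2: False; y3: True; y4: False; y5: True; y6: False; y7: True

Branch on y4: set y4 = False.
(y7) alone gives y7 = True.
(y1) alone gives y1 = True.
(y3) alone gives y3 = True.
(¬y2) alone gives y2 = False.
(¬y6) alone gives y6 = False.
Every clause is now satisfied; y5 is unconstrained.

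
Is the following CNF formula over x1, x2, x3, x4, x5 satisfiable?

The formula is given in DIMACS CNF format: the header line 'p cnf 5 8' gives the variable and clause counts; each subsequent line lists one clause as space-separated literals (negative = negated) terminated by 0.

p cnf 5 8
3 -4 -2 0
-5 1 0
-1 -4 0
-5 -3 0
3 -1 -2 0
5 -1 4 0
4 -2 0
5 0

From the singleton clause (x5), x5 = True.
From the singleton clause (x1), x1 = True.
From the singleton clause (¬x4), x4 = False.
From the singleton clause (¬x3), x3 = False.
From the singleton clause (¬x2), x2 = False.
This assignment satisfies each clause.
A satisfying assignment: x1=True,  x2=False,  x3=False,  x4=False,  x5=True.

Satisfiable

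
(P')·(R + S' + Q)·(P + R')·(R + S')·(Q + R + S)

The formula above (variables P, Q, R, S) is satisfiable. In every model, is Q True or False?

True

Suppose Q = 0.
The clause (P') is unit, so P = 0.
The clause (R') is unit, so R = 0.
The clause (S') is unit, so S = 0.
That conflicts with the unit clause (S).
So every satisfying assignment has Q = True.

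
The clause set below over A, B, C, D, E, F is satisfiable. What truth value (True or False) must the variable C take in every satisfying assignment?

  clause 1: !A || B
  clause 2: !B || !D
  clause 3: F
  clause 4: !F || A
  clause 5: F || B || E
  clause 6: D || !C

False

Suppose C = true.
The clause (F) is unit, so F = true.
The clause (A) is unit, so A = true.
The clause (B) is unit, so B = true.
The clause (!D) is unit, so D = false.
That conflicts with the unit clause (D).
So every satisfying assignment has C = False.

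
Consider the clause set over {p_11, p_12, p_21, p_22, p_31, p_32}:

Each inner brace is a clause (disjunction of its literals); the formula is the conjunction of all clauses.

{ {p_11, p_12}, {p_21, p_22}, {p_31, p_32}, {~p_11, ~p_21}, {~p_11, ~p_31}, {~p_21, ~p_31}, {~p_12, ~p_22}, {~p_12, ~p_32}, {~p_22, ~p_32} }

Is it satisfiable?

Unsatisfiable

Branch on p_11: set p_11 = 1.
Unit clause (~p_21) forces p_21 = 0.
Unit clause (p_22) forces p_22 = 1.
Unit clause (~p_31) forces p_31 = 0.
Unit clause (p_32) forces p_32 = 1.
Now (~p_32) is unsatisfied and unit — conflict.
Undo p_11 and try p_11 = 0.
Unit clause (p_12) forces p_12 = 1.
Unit clause (~p_22) forces p_22 = 0.
Unit clause (p_21) forces p_21 = 1.
Unit clause (~p_31) forces p_31 = 0.
Unit clause (p_32) forces p_32 = 1.
Now (~p_32) is unsatisfied and unit — conflict.
Either choice for p_11 ends in contradiction.
No assignment satisfies every clause.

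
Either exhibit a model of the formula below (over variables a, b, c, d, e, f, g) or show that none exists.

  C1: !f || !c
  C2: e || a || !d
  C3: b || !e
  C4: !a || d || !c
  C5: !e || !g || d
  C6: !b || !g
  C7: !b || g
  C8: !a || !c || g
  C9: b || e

UNSATISFIABLE

Try f = false.
Try b = true.
(!g) alone gives g = false.
That conflicts with the unit clause (g).
So b must be the other value — set b = false.
(!e) alone gives e = false.
That conflicts with the unit clause (e).
Both values of b lead to a conflict.
So f must be the other value — set f = true.
(!c) alone gives c = false.
Try b = true.
(!g) alone gives g = false.
That conflicts with the unit clause (g).
So b must be the other value — set b = false.
(!e) alone gives e = false.
That conflicts with the unit clause (e).
Both values of b lead to a conflict.
Both values of f lead to a conflict.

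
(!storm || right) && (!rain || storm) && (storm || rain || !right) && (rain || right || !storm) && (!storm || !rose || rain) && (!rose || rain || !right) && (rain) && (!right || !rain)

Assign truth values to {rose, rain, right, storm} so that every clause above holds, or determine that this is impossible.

UNSATISFIABLE

(rain) alone gives rain = true.
(storm) alone gives storm = true.
(right) alone gives right = true.
But (!right) is also a unit clause — contradiction.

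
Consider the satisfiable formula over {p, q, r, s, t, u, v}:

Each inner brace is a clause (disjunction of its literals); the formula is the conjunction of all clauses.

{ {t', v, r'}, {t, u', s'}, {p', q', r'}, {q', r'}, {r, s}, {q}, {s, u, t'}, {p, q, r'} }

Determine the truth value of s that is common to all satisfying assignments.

True

Suppose s = 0.
(r) alone gives r = 1.
(q') alone gives q = 0.
That conflicts with the unit clause (q).
So every satisfying assignment has s = True.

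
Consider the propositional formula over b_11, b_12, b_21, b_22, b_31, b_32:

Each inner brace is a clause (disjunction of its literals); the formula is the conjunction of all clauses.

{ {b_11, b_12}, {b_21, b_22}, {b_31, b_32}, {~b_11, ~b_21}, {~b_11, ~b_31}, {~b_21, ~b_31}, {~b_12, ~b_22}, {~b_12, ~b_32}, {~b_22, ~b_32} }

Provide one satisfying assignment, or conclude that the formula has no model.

UNSATISFIABLE

Case b_11 = 1:
(~b_21) alone gives b_21 = 0.
(b_22) alone gives b_22 = 1.
(~b_31) alone gives b_31 = 0.
(b_32) alone gives b_32 = 1.
But (~b_32) is also a unit clause — contradiction.
So b_11 must be the other value — set b_11 = 0.
(b_12) alone gives b_12 = 1.
(~b_22) alone gives b_22 = 0.
(b_21) alone gives b_21 = 1.
(~b_31) alone gives b_31 = 0.
(b_32) alone gives b_32 = 1.
But (~b_32) is also a unit clause — contradiction.
Either choice for b_11 ends in contradiction.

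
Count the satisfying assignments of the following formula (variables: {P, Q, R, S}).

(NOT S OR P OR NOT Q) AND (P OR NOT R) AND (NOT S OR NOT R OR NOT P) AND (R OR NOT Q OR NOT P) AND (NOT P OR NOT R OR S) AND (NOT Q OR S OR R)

4

There are 2^4 = 16 truth assignments over (P, Q, R, S).
Split on Q. With Q = true, the clauses containing Q are satisfied and NOT Q drops from the rest; 0 of the 2^3 = 8 assignments to the other variables satisfy what remains.
With Q = false, by the same count on the reduced clause set, 4 assignments work.
(One model: P=F, Q=F, R=F, S=F.)
Total: 0 + 4 = 4.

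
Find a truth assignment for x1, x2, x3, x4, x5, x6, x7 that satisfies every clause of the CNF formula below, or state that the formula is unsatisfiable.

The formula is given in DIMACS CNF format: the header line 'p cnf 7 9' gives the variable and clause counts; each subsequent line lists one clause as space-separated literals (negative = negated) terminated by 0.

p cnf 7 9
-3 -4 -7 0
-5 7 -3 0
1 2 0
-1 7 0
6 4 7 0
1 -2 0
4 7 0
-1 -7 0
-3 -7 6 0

UNSATISFIABLE

Suppose x1 = True.
The clause (x7) is unit, so x7 = True.
Now (¬x7) is unsatisfied and unit — conflict.
That branch fails; take x1 = False instead.
The clause (x2) is unit, so x2 = True.
Now (¬x2) is unsatisfied and unit — conflict.
Both values of x1 lead to a conflict.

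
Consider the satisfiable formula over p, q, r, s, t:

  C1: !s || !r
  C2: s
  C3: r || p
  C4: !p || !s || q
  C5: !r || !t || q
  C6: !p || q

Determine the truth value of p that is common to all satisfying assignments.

Suppose p = false.
Unit clause (s) forces s = true.
Unit clause (!r) forces r = false.
But (r) is also a unit clause — contradiction.
So every satisfying assignment has p = True.

True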